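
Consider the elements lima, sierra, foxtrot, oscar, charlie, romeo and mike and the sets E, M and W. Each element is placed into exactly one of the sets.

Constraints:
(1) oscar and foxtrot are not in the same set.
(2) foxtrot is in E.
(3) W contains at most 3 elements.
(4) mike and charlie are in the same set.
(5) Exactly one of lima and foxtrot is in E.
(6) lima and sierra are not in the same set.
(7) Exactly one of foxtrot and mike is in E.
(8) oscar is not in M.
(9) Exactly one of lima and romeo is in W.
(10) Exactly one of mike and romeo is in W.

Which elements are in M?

M = {charlie, lima, mike}

From (2): foxtrot ∈ E.
From (8): oscar ∉ M.
(1): oscar ∉ E.
(5) (exactly one): lima ∉ E.
(7) (exactly one): mike ∉ E.
Only one set left: oscar ∈ W.
(4): charlie matches mike: charlie ∉ E.
Suppose lima ∉ M: no assignment then satisfies all the clues, so lima ∈ M.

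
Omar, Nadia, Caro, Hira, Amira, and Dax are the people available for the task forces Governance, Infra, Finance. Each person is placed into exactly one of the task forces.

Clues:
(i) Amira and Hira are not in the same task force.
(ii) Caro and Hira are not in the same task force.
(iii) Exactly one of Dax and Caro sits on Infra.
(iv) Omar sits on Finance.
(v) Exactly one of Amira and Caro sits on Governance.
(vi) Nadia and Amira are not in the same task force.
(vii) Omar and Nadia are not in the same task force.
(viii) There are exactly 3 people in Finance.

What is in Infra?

Infra = {Caro, Nadia}

From (iv): Omar ∈ Finance.
(vii): Nadia ∉ Finance.
Suppose Nadia ∉ Infra: no assignment then satisfies all the clues, so Nadia ∈ Infra.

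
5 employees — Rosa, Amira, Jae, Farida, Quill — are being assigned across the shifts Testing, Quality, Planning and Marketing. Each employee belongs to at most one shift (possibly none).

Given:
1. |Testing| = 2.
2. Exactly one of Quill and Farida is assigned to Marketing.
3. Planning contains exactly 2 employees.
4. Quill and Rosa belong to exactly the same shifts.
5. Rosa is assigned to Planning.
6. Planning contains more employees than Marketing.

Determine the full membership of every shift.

Testing = {Amira, Jae}; Quality = {}; Planning = {Quill, Rosa}; Marketing = {Farida}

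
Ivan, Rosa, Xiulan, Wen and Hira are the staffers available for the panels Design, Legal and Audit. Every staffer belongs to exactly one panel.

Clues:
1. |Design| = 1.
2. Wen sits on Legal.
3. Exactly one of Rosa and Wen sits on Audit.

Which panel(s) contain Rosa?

Rosa: Audit

From (2): Wen ∈ Legal.
(3) (exactly one): Rosa ∈ Audit.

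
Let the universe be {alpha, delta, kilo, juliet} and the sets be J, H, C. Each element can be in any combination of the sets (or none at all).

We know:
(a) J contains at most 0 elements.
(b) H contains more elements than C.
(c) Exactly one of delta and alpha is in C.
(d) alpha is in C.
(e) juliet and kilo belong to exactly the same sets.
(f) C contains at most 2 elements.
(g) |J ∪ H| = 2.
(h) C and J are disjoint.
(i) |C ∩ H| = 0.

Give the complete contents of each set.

J = {}; H = {juliet, kilo}; C = {alpha}

From (d): alpha ∈ C.
(a): J already has 0, so the rest are out.
(c) (exactly one): delta ∉ C.
Suppose alpha ∈ H: no assignment then satisfies all the clues, so alpha ∉ H.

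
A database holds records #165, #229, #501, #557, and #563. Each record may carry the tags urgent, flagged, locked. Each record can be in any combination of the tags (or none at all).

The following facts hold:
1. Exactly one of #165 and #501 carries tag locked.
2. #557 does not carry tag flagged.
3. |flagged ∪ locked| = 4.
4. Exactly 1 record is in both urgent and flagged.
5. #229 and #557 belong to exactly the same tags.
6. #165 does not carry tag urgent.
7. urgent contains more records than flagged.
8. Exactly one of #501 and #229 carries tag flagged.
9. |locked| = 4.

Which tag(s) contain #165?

#165: none

From (2): #557 ∉ flagged.
From (6): #165 ∉ urgent.
(5): #229 matches #557: #229 ∉ flagged.
(8) (exactly one): #501 ∈ flagged.
Suppose #165 ∈ flagged: no assignment then satisfies all the clues, so #165 ∉ flagged.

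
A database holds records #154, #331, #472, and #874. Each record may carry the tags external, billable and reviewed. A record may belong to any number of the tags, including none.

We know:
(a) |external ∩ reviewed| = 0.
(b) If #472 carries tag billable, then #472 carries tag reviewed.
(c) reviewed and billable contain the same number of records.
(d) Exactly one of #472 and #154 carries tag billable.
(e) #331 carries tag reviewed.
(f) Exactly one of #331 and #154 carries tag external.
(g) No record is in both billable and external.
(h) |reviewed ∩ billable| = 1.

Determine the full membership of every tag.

external = {#154}; billable = {#472, #874}; reviewed = {#331, #472}

From (e): #331 ∈ reviewed.
Suppose #154 ∉ external: no assignment then satisfies all the clues, so #154 ∈ external.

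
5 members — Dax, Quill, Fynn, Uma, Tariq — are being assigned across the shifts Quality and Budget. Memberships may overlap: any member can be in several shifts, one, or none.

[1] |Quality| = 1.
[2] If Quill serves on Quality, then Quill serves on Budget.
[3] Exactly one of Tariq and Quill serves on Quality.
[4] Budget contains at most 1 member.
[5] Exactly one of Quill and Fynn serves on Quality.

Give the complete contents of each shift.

Quality = {Quill}; Budget = {Quill}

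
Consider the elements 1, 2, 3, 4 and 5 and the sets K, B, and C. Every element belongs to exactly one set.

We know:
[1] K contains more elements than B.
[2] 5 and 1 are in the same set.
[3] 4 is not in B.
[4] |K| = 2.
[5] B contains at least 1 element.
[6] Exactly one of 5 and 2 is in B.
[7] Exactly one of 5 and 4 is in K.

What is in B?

B = {2}

From (3): 4 ∉ B.
Suppose 1 ∈ B: no assignment then satisfies all the clues, so 1 ∉ B.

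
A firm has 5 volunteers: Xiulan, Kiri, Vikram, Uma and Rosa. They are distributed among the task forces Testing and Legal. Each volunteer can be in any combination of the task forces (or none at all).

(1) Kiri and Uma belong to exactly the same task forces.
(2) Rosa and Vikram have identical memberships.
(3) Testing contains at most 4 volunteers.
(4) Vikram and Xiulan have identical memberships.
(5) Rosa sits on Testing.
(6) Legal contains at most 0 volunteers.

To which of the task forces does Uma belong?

From (5): Rosa ∈ Testing.
(2): Vikram matches Rosa: Vikram ∈ Testing.
(4): Xiulan matches Vikram: Xiulan ∈ Testing.
(6): Legal already has 0, so the rest are out.
Suppose Uma ∈ Testing: no assignment then satisfies all the clues, so Uma ∉ Testing.

Uma: none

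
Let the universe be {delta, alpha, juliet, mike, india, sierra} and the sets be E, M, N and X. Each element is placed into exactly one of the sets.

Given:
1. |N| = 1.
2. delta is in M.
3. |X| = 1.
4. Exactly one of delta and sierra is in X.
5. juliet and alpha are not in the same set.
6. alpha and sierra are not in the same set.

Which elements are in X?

X = {sierra}

From (2): delta ∈ M.
(4) (exactly one): sierra ∈ X.
(6): alpha ∉ X.
(3): X already has 1, so the rest are out.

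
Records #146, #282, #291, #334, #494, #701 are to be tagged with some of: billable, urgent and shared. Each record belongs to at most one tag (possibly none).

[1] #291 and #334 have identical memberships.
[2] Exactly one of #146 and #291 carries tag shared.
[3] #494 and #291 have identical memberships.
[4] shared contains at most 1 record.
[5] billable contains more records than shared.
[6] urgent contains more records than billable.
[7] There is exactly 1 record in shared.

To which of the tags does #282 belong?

#282: billable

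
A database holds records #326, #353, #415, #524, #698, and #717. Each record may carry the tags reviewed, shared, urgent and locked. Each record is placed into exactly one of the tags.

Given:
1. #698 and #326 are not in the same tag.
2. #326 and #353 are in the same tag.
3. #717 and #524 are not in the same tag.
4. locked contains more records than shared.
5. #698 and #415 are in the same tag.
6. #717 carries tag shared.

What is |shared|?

1

From (6): #717 ∈ shared.
(3): #524 ∉ shared.
Suppose #326 ∈ shared: no assignment then satisfies all the clues, so #326 ∉ shared.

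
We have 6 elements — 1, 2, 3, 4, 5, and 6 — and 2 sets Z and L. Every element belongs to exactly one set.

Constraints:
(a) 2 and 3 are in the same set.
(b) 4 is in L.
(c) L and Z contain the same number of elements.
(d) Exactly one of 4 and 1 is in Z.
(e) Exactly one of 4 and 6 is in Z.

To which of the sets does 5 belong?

5: Z

From (b): 4 ∈ L.
(d) (exactly one): 1 ∈ Z.
(e) (exactly one): 6 ∈ Z.
Suppose 5 ∉ Z: no assignment then satisfies all the clues, so 5 ∈ Z.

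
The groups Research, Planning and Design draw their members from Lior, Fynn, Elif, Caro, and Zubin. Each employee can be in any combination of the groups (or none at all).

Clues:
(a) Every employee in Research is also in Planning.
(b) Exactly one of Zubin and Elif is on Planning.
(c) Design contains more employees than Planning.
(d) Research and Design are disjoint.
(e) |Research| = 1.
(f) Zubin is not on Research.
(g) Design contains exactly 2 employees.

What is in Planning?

Planning = {Elif}

From (f): Zubin ∉ Research.
Suppose Lior ∈ Planning: no assignment then satisfies all the clues, so Lior ∉ Planning.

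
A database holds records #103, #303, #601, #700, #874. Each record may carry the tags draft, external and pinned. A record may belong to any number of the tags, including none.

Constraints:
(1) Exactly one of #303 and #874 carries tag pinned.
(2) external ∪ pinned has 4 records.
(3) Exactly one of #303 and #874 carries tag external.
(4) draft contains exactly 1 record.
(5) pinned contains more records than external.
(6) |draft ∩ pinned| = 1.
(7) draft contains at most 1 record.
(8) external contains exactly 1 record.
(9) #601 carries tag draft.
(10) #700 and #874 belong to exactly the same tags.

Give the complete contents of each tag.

draft = {#601}; external = {#303}; pinned = {#601, #700, #874}

From (9): #601 ∈ draft.
(4): draft already has 1, so the rest are out.
Suppose #103 ∈ external: no assignment then satisfies all the clues, so #103 ∉ external.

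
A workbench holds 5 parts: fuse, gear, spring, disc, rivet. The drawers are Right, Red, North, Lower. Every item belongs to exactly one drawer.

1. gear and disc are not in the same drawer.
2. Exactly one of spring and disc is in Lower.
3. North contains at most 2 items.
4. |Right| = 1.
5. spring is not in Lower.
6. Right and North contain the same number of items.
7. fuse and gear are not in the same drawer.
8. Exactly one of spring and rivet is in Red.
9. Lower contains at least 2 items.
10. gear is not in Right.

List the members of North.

North = {gear}

From (5): spring ∉ Lower.
From (10): gear ∉ Right.
(2) (exactly one): disc ∈ Lower.
(1): gear ∉ Lower.
Suppose fuse ∈ North: no assignment then satisfies all the clues, so fuse ∉ North.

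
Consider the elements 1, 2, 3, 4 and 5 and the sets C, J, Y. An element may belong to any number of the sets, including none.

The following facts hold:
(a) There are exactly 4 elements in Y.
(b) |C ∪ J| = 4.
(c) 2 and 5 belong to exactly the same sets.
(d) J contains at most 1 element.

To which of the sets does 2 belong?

2: C, Y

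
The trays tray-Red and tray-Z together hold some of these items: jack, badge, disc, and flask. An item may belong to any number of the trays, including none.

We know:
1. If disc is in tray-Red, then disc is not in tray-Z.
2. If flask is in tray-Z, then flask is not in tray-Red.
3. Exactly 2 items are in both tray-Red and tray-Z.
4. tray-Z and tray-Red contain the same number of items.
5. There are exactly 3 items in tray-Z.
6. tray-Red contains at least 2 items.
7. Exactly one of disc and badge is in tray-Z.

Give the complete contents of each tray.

tray-Red = {badge, disc, jack}; tray-Z = {badge, flask, jack}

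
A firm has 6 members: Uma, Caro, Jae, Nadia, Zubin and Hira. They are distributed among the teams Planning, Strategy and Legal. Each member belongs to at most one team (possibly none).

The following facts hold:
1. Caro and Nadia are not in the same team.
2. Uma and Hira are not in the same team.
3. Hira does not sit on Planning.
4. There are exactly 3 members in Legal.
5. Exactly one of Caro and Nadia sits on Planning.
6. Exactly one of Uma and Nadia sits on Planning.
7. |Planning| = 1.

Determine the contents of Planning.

Planning = {Nadia}

From (3): Hira ∉ Planning.
Suppose Uma ∈ Planning: no assignment then satisfies all the clues, so Uma ∉ Planning.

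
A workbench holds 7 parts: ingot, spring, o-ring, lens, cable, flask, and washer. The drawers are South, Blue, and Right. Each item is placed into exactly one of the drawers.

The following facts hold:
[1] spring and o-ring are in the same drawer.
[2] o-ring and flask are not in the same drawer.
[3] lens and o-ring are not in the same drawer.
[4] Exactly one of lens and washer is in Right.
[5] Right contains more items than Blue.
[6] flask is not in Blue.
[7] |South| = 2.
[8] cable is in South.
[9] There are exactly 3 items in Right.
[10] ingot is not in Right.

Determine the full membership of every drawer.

South = {cable, flask}; Blue = {ingot, lens}; Right = {o-ring, spring, washer}

From (6): flask ∉ Blue.
From (8): cable ∈ South.
From (10): ingot ∉ Right.
Suppose ingot ∈ South: no assignment then satisfies all the clues, so ingot ∉ South.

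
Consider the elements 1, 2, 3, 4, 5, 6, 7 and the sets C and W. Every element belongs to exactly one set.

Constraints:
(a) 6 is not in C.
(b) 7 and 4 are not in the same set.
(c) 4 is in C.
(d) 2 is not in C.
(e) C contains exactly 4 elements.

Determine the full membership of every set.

From (a): 6 ∉ C.
From (c): 4 ∈ C.
From (d): 2 ∉ C.
(b): 7 ∉ C.
(e): only 4 candidates remain for C, so all are in.
Only one set left: 2 ∈ W.
Only one set left: 6 ∈ W.
Only one set left: 7 ∈ W.

C = {1, 3, 4, 5}; W = {2, 6, 7}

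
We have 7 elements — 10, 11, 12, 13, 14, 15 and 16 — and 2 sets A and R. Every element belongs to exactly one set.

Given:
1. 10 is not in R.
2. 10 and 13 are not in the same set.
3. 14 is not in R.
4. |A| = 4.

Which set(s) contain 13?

13: R

From (1): 10 ∉ R.
From (3): 14 ∉ R.
Only one set left: 10 ∈ A.
Only one set left: 14 ∈ A.
(2): 13 ∉ A.
Only one set left: 13 ∈ R.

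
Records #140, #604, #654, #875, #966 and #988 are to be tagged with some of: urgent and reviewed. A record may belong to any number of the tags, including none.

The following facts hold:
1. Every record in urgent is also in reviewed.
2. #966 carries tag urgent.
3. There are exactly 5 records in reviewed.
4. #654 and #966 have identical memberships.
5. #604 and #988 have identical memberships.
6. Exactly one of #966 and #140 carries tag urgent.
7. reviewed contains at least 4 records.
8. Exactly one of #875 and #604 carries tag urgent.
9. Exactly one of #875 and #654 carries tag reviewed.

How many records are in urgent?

4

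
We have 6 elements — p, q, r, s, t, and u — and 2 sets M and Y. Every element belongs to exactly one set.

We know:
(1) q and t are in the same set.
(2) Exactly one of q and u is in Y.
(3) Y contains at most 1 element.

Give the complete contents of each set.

M = {p, q, r, s, t}; Y = {u}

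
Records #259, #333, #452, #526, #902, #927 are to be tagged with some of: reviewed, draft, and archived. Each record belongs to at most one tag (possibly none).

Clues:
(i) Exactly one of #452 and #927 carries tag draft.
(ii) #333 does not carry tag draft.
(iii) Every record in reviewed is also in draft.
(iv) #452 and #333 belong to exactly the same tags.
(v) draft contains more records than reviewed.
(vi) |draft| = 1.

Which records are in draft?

From (ii): #333 ∉ draft.
(iii) contrapositive: #333 ∉ reviewed.
(iv): #452 matches #333: #452 ∉ reviewed.
(iv): #452 matches #333: #452 ∉ draft.
(i) (exactly one): #927 ∈ draft.
(vi): draft already has 1, so the rest are out.
(iii) contrapositive: #259 ∉ reviewed.
(iii) contrapositive: #526 ∉ reviewed.
(iii) contrapositive: #902 ∉ reviewed.

draft = {#927}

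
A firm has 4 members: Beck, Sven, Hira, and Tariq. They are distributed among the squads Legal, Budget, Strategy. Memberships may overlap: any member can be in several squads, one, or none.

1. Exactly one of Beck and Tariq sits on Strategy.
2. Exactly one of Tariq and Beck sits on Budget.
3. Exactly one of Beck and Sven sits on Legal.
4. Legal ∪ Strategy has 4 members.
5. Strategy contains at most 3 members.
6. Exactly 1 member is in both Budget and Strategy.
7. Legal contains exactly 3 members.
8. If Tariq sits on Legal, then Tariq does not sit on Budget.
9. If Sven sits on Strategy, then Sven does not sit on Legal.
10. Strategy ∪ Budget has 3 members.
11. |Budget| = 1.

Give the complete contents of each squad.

Legal = {Beck, Hira, Tariq}; Budget = {Beck}; Strategy = {Beck, Hira, Sven}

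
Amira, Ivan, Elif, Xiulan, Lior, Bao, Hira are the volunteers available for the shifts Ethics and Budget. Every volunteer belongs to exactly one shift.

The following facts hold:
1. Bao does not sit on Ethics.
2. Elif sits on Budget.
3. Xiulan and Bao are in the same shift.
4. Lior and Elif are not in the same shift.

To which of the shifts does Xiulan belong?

From (1): Bao ∉ Ethics.
From (2): Elif ∈ Budget.
(3): Xiulan matches Bao: Xiulan ∉ Ethics.
(4): Lior ∉ Budget.
Only one shift left: Xiulan ∈ Budget.
Only one shift left: Lior ∈ Ethics.
Only one shift left: Bao ∈ Budget.

Xiulan: Budget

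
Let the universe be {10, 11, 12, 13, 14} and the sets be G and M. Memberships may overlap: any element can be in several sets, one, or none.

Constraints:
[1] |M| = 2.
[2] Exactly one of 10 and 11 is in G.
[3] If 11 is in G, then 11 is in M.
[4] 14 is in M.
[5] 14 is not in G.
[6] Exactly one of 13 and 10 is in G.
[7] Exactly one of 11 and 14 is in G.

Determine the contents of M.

From (4): 14 ∈ M.
From (5): 14 ∉ G.
(7) (exactly one): 11 ∈ G.
(2) (exactly one): 10 ∉ G.
(3): 11 ∈ M.
(6) (exactly one): 13 ∈ G.
(1): M already has 2, so the rest are out.

M = {11, 14}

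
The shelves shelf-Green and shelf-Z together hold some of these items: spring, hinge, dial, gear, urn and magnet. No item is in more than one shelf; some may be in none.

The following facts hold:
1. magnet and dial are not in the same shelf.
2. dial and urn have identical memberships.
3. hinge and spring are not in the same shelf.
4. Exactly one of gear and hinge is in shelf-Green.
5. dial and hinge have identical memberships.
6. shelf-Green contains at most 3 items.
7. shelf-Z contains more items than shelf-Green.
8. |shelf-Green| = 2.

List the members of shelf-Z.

shelf-Z = {dial, hinge, urn}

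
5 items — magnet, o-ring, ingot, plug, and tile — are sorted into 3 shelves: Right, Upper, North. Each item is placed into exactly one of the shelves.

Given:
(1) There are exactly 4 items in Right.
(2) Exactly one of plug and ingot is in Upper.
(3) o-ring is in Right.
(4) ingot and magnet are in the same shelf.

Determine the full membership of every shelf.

Right = {ingot, magnet, o-ring, tile}; Upper = {plug}; North = {}

From (3): o-ring ∈ Right.
Suppose magnet ∉ Right: no assignment then satisfies all the clues, so magnet ∈ Right.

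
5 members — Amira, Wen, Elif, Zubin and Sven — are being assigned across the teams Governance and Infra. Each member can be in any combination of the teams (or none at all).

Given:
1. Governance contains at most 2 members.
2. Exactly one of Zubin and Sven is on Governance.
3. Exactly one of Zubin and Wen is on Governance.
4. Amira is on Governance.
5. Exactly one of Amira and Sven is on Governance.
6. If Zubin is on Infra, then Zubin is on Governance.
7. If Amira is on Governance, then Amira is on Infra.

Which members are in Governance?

From (4): Amira ∈ Governance.
(5) (exactly one): Sven ∉ Governance.
(7): Amira ∈ Infra.
(2) (exactly one): Zubin ∈ Governance.
(3) (exactly one): Wen ∉ Governance.
(1): Governance already has 2, so the rest are out.

Governance = {Amira, Zubin}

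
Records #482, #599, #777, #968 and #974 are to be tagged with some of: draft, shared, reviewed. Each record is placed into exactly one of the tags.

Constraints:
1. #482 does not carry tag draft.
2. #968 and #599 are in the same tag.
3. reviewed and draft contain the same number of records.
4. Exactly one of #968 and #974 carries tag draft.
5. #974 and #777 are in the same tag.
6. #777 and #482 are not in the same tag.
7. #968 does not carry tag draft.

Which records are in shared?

shared = {#482}

From (1): #482 ∉ draft.
From (7): #968 ∉ draft.
(2): #599 matches #968: #599 ∉ draft.
(4) (exactly one): #974 ∈ draft.
(5): #777 matches #974: #777 ∈ draft.
Suppose #482 ∉ shared: no assignment then satisfies all the clues, so #482 ∈ shared.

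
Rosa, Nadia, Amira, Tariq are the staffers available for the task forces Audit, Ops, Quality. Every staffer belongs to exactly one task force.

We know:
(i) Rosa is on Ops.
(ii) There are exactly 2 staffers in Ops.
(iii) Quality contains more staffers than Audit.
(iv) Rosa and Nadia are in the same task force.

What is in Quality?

Quality = {Amira, Tariq}

From (i): Rosa ∈ Ops.
(iv): Nadia matches Rosa: Nadia ∉ Audit.
(iv): Nadia matches Rosa: Nadia ∈ Ops.
(ii): Ops already has 2, so the rest are out.
Suppose Amira ∉ Quality: no assignment then satisfies all the clues, so Amira ∈ Quality.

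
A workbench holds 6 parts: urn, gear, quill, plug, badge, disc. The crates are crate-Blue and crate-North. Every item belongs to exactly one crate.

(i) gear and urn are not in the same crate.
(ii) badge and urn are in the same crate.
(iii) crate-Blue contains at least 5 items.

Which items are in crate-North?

crate-North = {gear}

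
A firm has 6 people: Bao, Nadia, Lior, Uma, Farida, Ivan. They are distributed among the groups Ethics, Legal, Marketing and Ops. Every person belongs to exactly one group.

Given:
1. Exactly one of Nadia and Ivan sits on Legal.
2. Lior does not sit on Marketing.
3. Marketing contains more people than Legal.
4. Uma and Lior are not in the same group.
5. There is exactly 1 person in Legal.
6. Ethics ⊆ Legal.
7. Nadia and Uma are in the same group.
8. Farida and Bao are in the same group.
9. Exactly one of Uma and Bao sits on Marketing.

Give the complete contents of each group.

Ethics = {}; Legal = {Ivan}; Marketing = {Nadia, Uma}; Ops = {Bao, Farida, Lior}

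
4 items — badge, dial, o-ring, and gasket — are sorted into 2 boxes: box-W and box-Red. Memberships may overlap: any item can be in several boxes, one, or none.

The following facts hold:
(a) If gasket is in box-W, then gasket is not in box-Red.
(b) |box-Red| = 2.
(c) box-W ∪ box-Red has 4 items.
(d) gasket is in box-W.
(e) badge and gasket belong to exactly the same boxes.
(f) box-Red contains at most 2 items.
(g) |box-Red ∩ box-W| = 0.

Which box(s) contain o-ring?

o-ring: box-Red

From (d): gasket ∈ box-W.
(a): gasket ∉ box-Red.
(e): badge matches gasket: badge ∈ box-W.
(e): badge matches gasket: badge ∉ box-Red.
(b): only 2 candidates remain for box-Red, so all are in.
Suppose o-ring ∈ box-W: no assignment then satisfies all the clues, so o-ring ∉ box-W.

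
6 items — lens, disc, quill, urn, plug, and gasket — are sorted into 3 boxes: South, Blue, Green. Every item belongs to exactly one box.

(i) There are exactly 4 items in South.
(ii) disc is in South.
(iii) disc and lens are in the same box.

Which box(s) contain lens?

From (ii): disc ∈ South.
(iii): lens matches disc: lens ∈ South.

lens: South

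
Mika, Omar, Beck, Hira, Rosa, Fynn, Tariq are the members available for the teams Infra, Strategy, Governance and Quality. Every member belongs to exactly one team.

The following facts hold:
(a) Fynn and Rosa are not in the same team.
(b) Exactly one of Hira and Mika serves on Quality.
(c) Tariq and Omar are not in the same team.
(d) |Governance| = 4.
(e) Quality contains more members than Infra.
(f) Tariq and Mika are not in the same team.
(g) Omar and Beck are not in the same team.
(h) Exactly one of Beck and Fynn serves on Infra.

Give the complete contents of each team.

Infra = {Fynn}; Strategy = {}; Governance = {Beck, Hira, Rosa, Tariq}; Quality = {Mika, Omar}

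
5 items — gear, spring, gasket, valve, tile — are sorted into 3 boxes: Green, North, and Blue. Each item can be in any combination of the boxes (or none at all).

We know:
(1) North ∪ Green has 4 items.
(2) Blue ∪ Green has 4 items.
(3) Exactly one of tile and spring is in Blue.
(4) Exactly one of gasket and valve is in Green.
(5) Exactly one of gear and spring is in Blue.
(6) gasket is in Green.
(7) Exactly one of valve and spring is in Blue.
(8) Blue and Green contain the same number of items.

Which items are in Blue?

Blue = {gear, tile, valve}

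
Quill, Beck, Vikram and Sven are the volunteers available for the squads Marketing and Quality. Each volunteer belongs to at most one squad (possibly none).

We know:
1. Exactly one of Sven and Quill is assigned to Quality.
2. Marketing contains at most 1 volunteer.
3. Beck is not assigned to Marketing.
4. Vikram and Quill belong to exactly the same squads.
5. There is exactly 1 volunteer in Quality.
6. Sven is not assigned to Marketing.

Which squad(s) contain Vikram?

Vikram: none

From (3): Beck ∉ Marketing.
From (6): Sven ∉ Marketing.
Suppose Vikram ∈ Marketing: no assignment then satisfies all the clues, so Vikram ∉ Marketing.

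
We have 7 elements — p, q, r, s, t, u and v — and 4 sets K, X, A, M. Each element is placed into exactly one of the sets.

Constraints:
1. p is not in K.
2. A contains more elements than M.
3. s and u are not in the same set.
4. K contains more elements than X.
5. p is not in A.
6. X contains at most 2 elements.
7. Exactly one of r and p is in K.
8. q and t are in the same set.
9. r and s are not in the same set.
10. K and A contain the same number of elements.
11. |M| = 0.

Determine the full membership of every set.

From (1): p ∉ K.
From (5): p ∉ A.
(7) (exactly one): r ∈ K.
(9): s ∉ K.
(11): M already has 0, so the rest are out.
Only one set left: p ∈ X.
Suppose q ∈ K: no assignment then satisfies all the clues, so q ∉ K.

K = {r, u, v}; X = {p}; A = {q, s, t}; M = {}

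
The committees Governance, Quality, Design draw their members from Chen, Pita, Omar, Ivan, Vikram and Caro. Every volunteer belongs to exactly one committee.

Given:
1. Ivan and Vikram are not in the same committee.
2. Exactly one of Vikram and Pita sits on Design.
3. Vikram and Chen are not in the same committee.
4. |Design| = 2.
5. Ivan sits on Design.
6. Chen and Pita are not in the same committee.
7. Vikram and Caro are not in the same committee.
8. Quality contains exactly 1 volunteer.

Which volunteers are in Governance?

Governance = {Caro, Chen, Omar}

From (5): Ivan ∈ Design.
(1): Vikram ∉ Design.
(2) (exactly one): Pita ∈ Design.
(4): Design already has 2, so the rest are out.
Suppose Chen ∉ Governance: no assignment then satisfies all the clues, so Chen ∈ Governance.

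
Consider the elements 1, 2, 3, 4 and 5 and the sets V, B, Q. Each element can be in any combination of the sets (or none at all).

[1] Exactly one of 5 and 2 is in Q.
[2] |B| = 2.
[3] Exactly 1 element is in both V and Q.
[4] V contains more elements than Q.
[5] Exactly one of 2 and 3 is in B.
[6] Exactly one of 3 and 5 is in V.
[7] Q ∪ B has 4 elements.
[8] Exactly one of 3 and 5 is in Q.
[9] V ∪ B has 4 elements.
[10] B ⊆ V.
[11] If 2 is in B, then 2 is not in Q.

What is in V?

V = {1, 2, 3, 4}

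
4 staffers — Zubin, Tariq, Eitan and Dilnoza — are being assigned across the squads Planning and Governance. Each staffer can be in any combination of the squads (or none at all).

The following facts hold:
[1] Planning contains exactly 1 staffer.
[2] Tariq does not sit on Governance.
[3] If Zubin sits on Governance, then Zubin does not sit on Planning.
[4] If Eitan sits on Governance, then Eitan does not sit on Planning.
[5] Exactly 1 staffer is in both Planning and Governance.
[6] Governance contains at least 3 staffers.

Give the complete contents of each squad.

Planning = {Dilnoza}; Governance = {Dilnoza, Eitan, Zubin}

From (2): Tariq ∉ Governance.
(6): only 3 candidates remain for Governance, so all are in.
(3): Zubin ∉ Planning.
(4): Eitan ∉ Planning.
Suppose Tariq ∈ Planning: no assignment then satisfies all the clues, so Tariq ∉ Planning.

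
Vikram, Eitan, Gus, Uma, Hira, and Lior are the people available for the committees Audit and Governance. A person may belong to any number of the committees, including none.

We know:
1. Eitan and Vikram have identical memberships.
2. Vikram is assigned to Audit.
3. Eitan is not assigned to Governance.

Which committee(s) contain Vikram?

From (2): Vikram ∈ Audit.
From (3): Eitan ∉ Governance.
(1): Eitan matches Vikram: Eitan ∈ Audit.
(1): Vikram matches Eitan: Vikram ∉ Governance.

Vikram: Audit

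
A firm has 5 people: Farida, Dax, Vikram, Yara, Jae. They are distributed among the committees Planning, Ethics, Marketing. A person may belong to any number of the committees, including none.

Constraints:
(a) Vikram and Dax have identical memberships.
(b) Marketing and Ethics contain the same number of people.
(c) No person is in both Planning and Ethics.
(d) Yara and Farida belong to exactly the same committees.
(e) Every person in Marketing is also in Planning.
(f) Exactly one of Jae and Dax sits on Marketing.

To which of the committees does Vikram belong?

Vikram: Marketing, Planning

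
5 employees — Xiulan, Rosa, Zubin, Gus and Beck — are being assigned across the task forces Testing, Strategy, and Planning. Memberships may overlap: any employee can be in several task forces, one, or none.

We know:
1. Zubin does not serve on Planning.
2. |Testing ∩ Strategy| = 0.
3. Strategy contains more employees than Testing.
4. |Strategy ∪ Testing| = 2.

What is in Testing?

Testing = {}

From (1): Zubin ∉ Planning.
Suppose Xiulan ∈ Testing: no assignment then satisfies all the clues, so Xiulan ∉ Testing.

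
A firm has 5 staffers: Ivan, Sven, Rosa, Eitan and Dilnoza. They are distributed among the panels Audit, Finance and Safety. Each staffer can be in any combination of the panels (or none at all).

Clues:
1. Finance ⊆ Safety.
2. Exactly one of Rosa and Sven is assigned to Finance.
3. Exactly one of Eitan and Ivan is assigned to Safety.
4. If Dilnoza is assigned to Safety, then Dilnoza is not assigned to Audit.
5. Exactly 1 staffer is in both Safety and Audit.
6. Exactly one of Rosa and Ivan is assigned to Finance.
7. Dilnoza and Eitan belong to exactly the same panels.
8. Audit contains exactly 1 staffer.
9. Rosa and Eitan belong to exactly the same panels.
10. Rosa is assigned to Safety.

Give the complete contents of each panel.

From (10): Rosa ∈ Safety.
(9): Eitan matches Rosa: Eitan ∈ Safety.
(3) (exactly one): Ivan ∉ Safety.
(7): Dilnoza matches Eitan: Dilnoza ∈ Safety.
(1) contrapositive: Ivan ∉ Finance.
(4): Dilnoza ∉ Audit.
(6) (exactly one): Rosa ∈ Finance.
(7): Eitan matches Dilnoza: Eitan ∉ Audit.
(9): Rosa matches Eitan: Rosa ∉ Audit.
(9): Eitan matches Rosa: Eitan ∈ Finance.
(2) (exactly one): Sven ∉ Finance.
Suppose Ivan ∈ Audit: no assignment then satisfies all the clues, so Ivan ∉ Audit.

Audit = {Sven}; Finance = {Dilnoza, Eitan, Rosa}; Safety = {Dilnoza, Eitan, Rosa, Sven}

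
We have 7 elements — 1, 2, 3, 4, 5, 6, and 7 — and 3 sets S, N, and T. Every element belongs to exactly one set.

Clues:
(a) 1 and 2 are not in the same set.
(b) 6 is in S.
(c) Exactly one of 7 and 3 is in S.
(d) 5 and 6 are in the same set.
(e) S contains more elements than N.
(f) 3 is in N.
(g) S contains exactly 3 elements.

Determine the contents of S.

S = {5, 6, 7}

From (b): 6 ∈ S.
From (f): 3 ∈ N.
(c) (exactly one): 7 ∈ S.
(d): 5 matches 6: 5 ∈ S.
(g): S already has 3, so the rest are out.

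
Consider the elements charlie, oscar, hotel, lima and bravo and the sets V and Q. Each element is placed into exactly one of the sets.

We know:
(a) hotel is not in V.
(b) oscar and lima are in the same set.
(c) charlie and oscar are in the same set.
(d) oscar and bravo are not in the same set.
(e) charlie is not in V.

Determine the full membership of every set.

V = {bravo}; Q = {charlie, hotel, lima, oscar}

From (a): hotel ∉ V.
From (e): charlie ∉ V.
(c): oscar matches charlie: oscar ∉ V.
Only one set left: charlie ∈ Q.
Only one set left: oscar ∈ Q.
Only one set left: hotel ∈ Q.
(b): lima matches oscar: lima ∉ V.
(b): lima matches oscar: lima ∈ Q.
(d): bravo ∉ Q.
Only one set left: bravo ∈ V.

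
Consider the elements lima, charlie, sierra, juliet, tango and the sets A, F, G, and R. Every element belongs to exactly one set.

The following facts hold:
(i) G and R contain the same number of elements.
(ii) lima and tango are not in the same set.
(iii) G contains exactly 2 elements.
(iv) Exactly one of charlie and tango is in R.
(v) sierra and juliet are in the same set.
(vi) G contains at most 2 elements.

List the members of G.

G = {juliet, sierra}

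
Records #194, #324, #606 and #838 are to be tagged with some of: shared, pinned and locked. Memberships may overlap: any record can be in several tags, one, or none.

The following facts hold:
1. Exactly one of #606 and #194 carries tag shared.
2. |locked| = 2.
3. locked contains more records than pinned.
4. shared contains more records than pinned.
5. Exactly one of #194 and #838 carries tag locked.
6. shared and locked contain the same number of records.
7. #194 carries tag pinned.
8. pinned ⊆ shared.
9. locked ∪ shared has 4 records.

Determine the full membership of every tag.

From (7): #194 ∈ pinned.
(8) with #194 ∈ pinned: #194 ∈ shared.
(1) (exactly one): #606 ∉ shared.
(8) contrapositive: #606 ∉ pinned.
Suppose #194 ∈ locked: no assignment then satisfies all the clues, so #194 ∉ locked.

shared = {#194, #324}; pinned = {#194}; locked = {#606, #838}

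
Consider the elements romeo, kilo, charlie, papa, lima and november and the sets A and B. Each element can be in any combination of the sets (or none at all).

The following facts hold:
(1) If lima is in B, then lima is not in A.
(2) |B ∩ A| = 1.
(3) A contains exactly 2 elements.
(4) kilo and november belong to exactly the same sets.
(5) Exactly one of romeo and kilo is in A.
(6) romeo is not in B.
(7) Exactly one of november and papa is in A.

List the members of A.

A = {papa, romeo}

From (6): romeo ∉ B.
Suppose romeo ∉ A: no assignment then satisfies all the clues, so romeo ∈ A.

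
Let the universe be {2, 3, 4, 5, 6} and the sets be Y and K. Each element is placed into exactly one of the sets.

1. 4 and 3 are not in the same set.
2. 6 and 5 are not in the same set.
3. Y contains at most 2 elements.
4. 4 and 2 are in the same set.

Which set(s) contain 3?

3: Y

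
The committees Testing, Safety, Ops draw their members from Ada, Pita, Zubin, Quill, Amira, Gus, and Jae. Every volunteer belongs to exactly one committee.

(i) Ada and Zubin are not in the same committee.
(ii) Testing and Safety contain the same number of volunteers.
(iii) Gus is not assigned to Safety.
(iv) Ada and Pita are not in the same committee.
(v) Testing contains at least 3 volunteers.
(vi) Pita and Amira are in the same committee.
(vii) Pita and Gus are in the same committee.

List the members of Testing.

Testing = {Amira, Gus, Pita}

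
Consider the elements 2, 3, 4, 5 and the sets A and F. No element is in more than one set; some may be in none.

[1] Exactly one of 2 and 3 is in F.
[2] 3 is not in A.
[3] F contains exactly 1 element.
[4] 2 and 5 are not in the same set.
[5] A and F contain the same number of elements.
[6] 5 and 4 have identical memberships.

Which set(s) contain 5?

5: none

From (2): 3 ∉ A.
Suppose 5 ∈ A: no assignment then satisfies all the clues, so 5 ∉ A.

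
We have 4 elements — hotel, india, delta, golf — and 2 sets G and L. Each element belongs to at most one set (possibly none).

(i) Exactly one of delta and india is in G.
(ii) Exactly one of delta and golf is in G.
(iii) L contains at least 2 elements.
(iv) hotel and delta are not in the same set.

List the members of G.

G = {delta}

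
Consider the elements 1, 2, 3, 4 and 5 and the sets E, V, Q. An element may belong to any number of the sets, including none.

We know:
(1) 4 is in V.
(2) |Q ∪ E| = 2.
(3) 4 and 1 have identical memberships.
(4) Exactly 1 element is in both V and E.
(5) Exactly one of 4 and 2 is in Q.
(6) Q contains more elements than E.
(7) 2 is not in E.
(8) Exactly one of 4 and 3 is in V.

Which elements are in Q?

Q = {2, 5}

From (1): 4 ∈ V.
From (7): 2 ∉ E.
(3): 1 matches 4: 1 ∈ V.
(8) (exactly one): 3 ∉ V.
Suppose 1 ∈ Q: no assignment then satisfies all the clues, so 1 ∉ Q.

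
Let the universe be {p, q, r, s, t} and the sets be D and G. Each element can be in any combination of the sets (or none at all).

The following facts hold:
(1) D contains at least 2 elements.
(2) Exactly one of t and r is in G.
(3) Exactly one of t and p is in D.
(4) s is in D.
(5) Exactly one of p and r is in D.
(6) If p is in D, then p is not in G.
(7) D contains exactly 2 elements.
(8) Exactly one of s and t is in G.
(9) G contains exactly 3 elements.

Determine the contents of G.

G = {q, r, s}

From (4): s ∈ D.
Suppose p ∈ G: no assignment then satisfies all the clues, so p ∉ G.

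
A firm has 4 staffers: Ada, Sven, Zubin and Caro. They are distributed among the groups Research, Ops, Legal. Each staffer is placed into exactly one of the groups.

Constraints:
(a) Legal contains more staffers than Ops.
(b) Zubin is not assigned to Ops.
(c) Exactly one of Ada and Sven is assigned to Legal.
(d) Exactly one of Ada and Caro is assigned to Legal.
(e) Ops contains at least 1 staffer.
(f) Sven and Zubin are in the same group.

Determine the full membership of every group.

Research = {}; Ops = {Ada}; Legal = {Caro, Sven, Zubin}

From (b): Zubin ∉ Ops.
(f): Sven matches Zubin: Sven ∉ Ops.
Suppose Ada ∈ Research: no assignment then satisfies all the clues, so Ada ∉ Research.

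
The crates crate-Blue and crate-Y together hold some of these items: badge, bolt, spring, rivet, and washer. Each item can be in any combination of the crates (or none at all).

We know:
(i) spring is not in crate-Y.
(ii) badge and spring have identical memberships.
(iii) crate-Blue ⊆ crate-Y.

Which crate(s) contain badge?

badge: none

From (i): spring ∉ crate-Y.
(ii): badge matches spring: badge ∉ crate-Y.
(iii) contrapositive: badge ∉ crate-Blue.
(iii) contrapositive: spring ∉ crate-Blue.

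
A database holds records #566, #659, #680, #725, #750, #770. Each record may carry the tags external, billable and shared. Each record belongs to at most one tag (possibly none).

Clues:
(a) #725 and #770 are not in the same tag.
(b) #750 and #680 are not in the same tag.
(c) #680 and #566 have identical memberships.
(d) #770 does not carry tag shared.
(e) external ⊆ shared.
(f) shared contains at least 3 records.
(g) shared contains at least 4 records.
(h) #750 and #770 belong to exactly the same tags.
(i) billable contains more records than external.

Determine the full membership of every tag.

external = {}; billable = {#750, #770}; shared = {#566, #659, #680, #725}

From (d): #770 ∉ shared.
(e) contrapositive: #770 ∉ external.
(h): #750 matches #770: #750 ∉ external.
(h): #750 matches #770: #750 ∉ shared.
(g): only 4 candidates remain for shared, so all are in.
Suppose #750 ∉ billable: no assignment then satisfies all the clues, so #750 ∈ billable.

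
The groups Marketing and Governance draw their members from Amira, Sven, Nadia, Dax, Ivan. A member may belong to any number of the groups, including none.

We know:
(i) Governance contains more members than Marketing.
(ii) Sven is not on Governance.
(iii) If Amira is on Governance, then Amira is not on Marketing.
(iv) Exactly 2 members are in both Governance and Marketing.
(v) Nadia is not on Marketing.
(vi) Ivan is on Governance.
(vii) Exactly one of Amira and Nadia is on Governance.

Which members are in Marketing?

Marketing = {Dax, Ivan}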